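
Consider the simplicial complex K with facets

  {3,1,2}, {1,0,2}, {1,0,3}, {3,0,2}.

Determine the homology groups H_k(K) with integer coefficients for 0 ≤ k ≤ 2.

We work with the vertex ordering 0 < 1 < 2 < 3. The simplices of K, each written with vertices in increasing order, are:

  0-simplices (4): [0], [1], [2], [3]
  1-simplices (6): [0,1], [0,2], [0,3], [1,2], [1,3], [2,3]
  2-simplices (4): [0,1,2], [0,1,3], [0,2,3], [1,2,3]

so the chain groups are C_0 ≅ Z^4, C_1 ≅ Z^6, C_2 ≅ Z^4.

Boundary ∂_1: C_1 → C_0 maps an edge to its endpoints' difference, ∂[p,q] = q − p. For instance
  ∂[1,3] = [3] − [1].
The 4×6 boundary matrix has rank 3 and Smith normal form diag(1,1,1).

Boundary ∂_2: C_2 → C_1 sends each 2-simplex [p,q,r] to [q,r] − [p,r] + [p,q]. For instance
  ∂[0,2,3] = [2,3] − [0,3] + [0,2],
  ∂[0,1,2] = [1,2] − [0,2] + [0,1].
As a 6×4 matrix over Z this has rank 3, with invariant factors (1,1,1).

From H_k ≅ ker(∂_k) / im(∂_{k+1}) we obtain:

  H_0: rank C_0 − rank ∂_1 = 4 − 3 = 1, and the invariant factors of ∂_1 are all 1, so H_0 = Z.
  H_1: rank ker ∂_1 − rank ∂_2 = (6 − 3) − 3 = 0, and the invariant factors of ∂_2 are all 1, so H_1 = 0.
  H_2: rank ker ∂_2 − rank ∂_3 = (4 − 3) − 0 = 1, and there is no ∂_3, so H_2 = Z.

H_0 = Z,  H_1 = 0,  H_2 = Z.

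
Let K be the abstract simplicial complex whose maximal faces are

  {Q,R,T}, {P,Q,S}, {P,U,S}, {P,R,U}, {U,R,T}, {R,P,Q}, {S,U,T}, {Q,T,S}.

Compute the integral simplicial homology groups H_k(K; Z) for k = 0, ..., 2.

We work with the vertex ordering P < Q < R < S < T < U. The simplices of K, each written with vertices in increasing order, are:

  0-simplices (6): P, Q, R, S, T, U
  1-simplices (12): PQ, PR, PS, PU, QR, QS, QT, RT, RU, ST, SU, TU
  2-simplices (8): PQR, PQS, PRU, PSU, QRT, QST, RTU, STU

so the chain groups are C_0 ≅ Z^6, C_1 ≅ Z^12, C_2 ≅ Z^8.

Boundary ∂_1: C_1 → C_0 maps an edge to its endpoints' difference, ∂[p,q] = q − p.
The 6×12 boundary matrix has rank 5 and Smith normal form diag(1,1,1,1,1).

∂_2: C_2 → C_1 sends each 2-simplex [p,q,r] to [q,r] − [p,r] + [p,q]. For instance
  ∂STU = TU − SU + ST,
  ∂PQR = QR − PR + PQ.
This gives a 12×8 integer matrix of rank 7; reducing to Smith normal form yields diagonal entries (1,1,1,1,1,1,1).

From H_k ≅ ker(∂_k) / im(∂_{k+1}) we obtain:

  H_0: rank C_0 − rank ∂_1 = 6 − 5 = 1, and the invariant factors of ∂_1 are all 1, so H_0 ≅ Z.
  H_1: rank ker ∂_1 − rank ∂_2 = (12 − 5) − 7 = 0, and the invariant factors of ∂_2 are all 1, so H_1 ≅ 0.
  H_2: rank ker ∂_2 − rank ∂_3 = (8 − 7) − 0 = 1, and there is no ∂_3, so H_2 ≅ Z.

H_0 ≅ Z,  H_1 = 0,  H_2 ≅ Z.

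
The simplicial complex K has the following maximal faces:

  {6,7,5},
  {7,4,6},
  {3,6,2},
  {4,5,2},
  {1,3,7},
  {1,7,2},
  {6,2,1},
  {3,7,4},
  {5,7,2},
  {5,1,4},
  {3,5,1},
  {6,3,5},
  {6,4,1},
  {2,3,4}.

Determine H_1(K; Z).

Take the total order 1 < 2 < 3 < 4 < 5 < 6 < 7 on the vertex set. Then K (dimension 2) consists of the simplices:

  0-simplices (7): [1], [2], [3], [4], [5], [6], [7]
  1-simplices (21): [1,2], [1,3], [1,4], [1,5], [1,6], [1,7], [2,3], [2,4], [2,5], [2,6], [2,7], [3,4], [3,5], [3,6], [3,7], [4,5], [4,6], [4,7], [5,6], [5,7], [6,7]
  2-simplices (14): [1,2,6], [1,2,7], [1,3,5], [1,3,7], [1,4,5], [1,4,6], [2,3,4], [2,3,6], [2,4,5], [2,5,7], [3,4,7], [3,5,6], [4,6,7], [5,6,7]

so the chain groups are C_0 ≅ Z^7, C_1 ≅ Z^21, C_2 ≅ Z^14.

∂_1: C_1 → C_0 sends each edge [p,q] (with p < q) to q − p.
As a 7×21 matrix over Z this has rank 6, with invariant factors (1,1,1,1,1,1).

Boundary ∂_2: C_2 → C_1 sends each 2-simplex [p,q,r] to [q,r] − [p,r] + [p,q]. For instance
  ∂[1,3,5] = [3,5] − [1,5] + [1,3],
  ∂[1,2,6] = [2,6] − [1,6] + [1,2].
This gives a 21×14 integer matrix of rank 13; reducing to Smith normal form yields diagonal entries (1,1,1,1,1,1,1,1,1,1,1,1,1).

Now H_k = ker ∂_k / im ∂_{k+1}, so:

  H_1: rank ker ∂_1 − rank ∂_2 = (21 − 6) − 13 = 2, and the invariant factors of ∂_2 are all 1, so H_1 = Z^2.

H_1 = Z^2.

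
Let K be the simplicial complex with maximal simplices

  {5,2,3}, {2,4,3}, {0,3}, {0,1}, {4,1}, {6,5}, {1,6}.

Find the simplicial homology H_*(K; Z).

H_0 ≅ Z,  H_1 ≅ Z^2,  H_2 = 0.

Fix the vertex order 0 < 1 < 2 < 3 < 4 < 5 < 6 and write every simplex with vertices in increasing order. Then dim K = 2 and the simplices of K are:

  0-simplices (7): [0], [1], [2], [3], [4], [5], [6]
  1-simplices (10): [0,1], [0,3], [1,4], [1,6], [2,3], [2,4], [2,5], [3,4], [3,5], [5,6]
  2-simplices (2): [2,3,4], [2,3,5]

Hence C_0 ≅ Z^7, C_1 ≅ Z^10, C_2 ≅ Z^2.

Boundary ∂_1: C_1 → C_0 is given by ∂[p,q] = [q] − [p].
The resulting 7×10 matrix has rank 6, and its Smith normal form has invariant factors (1,1,1,1,1,1).

Boundary ∂_2: C_2 → C_1 acts by ∂[p,q,r] = [q,r] − [p,r] + [p,q]. For instance
  ∂[2,3,5] = [3,5] − [2,5] + [2,3],
  ∂[2,3,4] = [3,4] − [2,4] + [2,3].
The resulting 10×2 matrix has rank 2, and its Smith normal form has invariant factors (1,1).

Reading off H_k = ker ∂_k / im ∂_{k+1}:

  H_0: rank C_0 − rank ∂_1 = 7 − 6 = 1, and the invariant factors of ∂_1 are all 1, so H_0 ≅ Z.
  H_1: rank ker ∂_1 − rank ∂_2 = (10 − 6) − 2 = 2, and the invariant factors of ∂_2 are all 1, so H_1 ≅ Z^2.
  H_2: rank ker ∂_2 − rank ∂_3 = (2 − 2) − 0 = 0, and there is no ∂_3, so H_2 ≅ 0.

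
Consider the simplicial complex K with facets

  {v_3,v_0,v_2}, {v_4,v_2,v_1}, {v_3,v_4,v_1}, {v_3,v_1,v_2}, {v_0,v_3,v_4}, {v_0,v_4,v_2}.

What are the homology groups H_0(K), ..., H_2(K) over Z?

H_0 = Z,  H_1 = 0,  H_2 = Z.

We work with the vertex ordering v_0 < v_1 < v_2 < v_3 < v_4. The simplices of K, each written with vertices in increasing order, are:

  0-simplices (5): [v_0], [v_1], [v_2], [v_3], [v_4]
  1-simplices (9): [v_0,v_2], [v_0,v_3], [v_0,v_4], [v_1,v_2], [v_1,v_3], [v_1,v_4], [v_2,v_3], [v_2,v_4], [v_3,v_4]
  2-simplices (6): [v_0,v_2,v_3], [v_0,v_2,v_4], [v_0,v_3,v_4], [v_1,v_2,v_3], [v_1,v_2,v_4], [v_1,v_3,v_4]

Hence C_0 ≅ Z^5, C_1 ≅ Z^9, C_2 ≅ Z^6.

Boundary ∂_1: C_1 → C_0 maps an edge to its endpoints' difference, ∂[p,q] = q − p. For instance
  ∂[v_0,v_4] = [v_4] − [v_0].
The 5×9 boundary matrix has rank 4 and Smith normal form diag(1,1,1,1).

∂_2: C_2 → C_1 acts by ∂[p,q,r] = [q,r] − [p,r] + [p,q]. For instance
  ∂[v_0,v_2,v_4] = [v_2,v_4] − [v_0,v_4] + [v_0,v_2],
  ∂[v_1,v_2,v_4] = [v_2,v_4] − [v_1,v_4] + [v_1,v_2].
The resulting 9×6 matrix has rank 5, and its Smith normal form has invariant factors (1,1,1,1,1).

Now H_k = ker ∂_k / im ∂_{k+1}, so:

  H_0: rank C_0 − rank ∂_1 = 5 − 4 = 1, and the invariant factors of ∂_1 are all 1, so H_0 ≅ Z.
  H_1: rank ker ∂_1 − rank ∂_2 = (9 − 4) − 5 = 0, and the invariant factors of ∂_2 are all 1, so H_1 ≅ 0.
  H_2: rank ker ∂_2 − rank ∂_3 = (6 − 5) − 0 = 1, and there is no ∂_3, so H_2 ≅ Z.

As a check, the Euler characteristic is 5 − 9 + 6 = 2, which agrees with 1 − 0 + 1 = 2.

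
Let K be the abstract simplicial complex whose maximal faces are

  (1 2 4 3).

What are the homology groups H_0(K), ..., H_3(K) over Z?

H_0 ≅ Z,  H_1 = 0,  H_2 = 0,  H_3 = 0.

We work with the vertex ordering 1 < 2 < 3 < 4. The simplices of K, each written with vertices in increasing order, are:

  0-simplices (4): [1], [2], [3], [4]
  1-simplices (6): [1,2], [1,3], [1,4], [2,3], [2,4], [3,4]
  2-simplices (4): [1,2,3], [1,2,4], [1,3,4], [2,3,4]
  3-simplices (1): [1,2,3,4]

so the chain groups are C_0 ≅ Z^4, C_1 ≅ Z^6, C_2 ≅ Z^4, C_3 ≅ Z^1.

The boundary map ∂_1: C_1 → C_0 maps an edge to its endpoints' difference, ∂[p,q] = q − p. For instance
  ∂[1,4] = [4] − [1].
The resulting 4×6 matrix has rank 3, and its Smith normal form has invariant factors (1,1,1).

Boundary ∂_2: C_2 → C_1 sends each 2-simplex [p,q,r] to [q,r] − [p,r] + [p,q]. For instance
  ∂[1,3,4] = [3,4] − [1,4] + [1,3],
  ∂[1,2,3] = [2,3] − [1,3] + [1,2].
As a 6×4 matrix over Z this has rank 3, with invariant factors (1,1,1).

∂_3: C_3 → C_2 sends each 3-simplex σ to the alternating sum Σ_i (−1)^i (σ with its i-th vertex removed). For instance
  ∂[1,2,3,4] = [2,3,4] − [1,3,4] + [1,2,4] − [1,2,3].
This gives a 4×1 integer matrix of rank 1; reducing to Smith normal form yields diagonal entries (1).

Reading off H_k = ker ∂_k / im ∂_{k+1}:

  H_0: rank C_0 − rank ∂_1 = 4 − 3 = 1, and the invariant factors of ∂_1 are all 1, so H_0 ≅ Z.
  H_1: rank ker ∂_1 − rank ∂_2 = (6 − 3) − 3 = 0, and the invariant factors of ∂_2 are all 1, so H_1 ≅ 0.
  H_2: rank ker ∂_2 − rank ∂_3 = (4 − 3) − 1 = 0, and the invariant factors of ∂_3 are all 1, so H_2 ≅ 0.
  H_3: rank ker ∂_3 − rank ∂_4 = (1 − 1) − 0 = 0, and there is no ∂_4, so H_3 ≅ 0.

As a check, the Euler characteristic is 4 − 6 + 4 − 1 = 1, which agrees with 1 − 0 + 0 − 0 = 1.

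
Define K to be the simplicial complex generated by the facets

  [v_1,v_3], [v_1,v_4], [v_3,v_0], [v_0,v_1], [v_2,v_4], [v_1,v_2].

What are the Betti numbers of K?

b_0 = 1, b_1 = 2.

K has 5 vertices, 6 edges.
rank ∂_0 = 0, rank ∂_1 = 4 ⇒ b_0 = 5 − 0 − 4 = 1; all invariant factors of ∂_1 are 1 so no torsion. So H_0 = Z.
rank ∂_1 = 4, rank ∂_2 = 0 ⇒ b_1 = 6 − 4 − 0 = 2. So H_1 = Z^2.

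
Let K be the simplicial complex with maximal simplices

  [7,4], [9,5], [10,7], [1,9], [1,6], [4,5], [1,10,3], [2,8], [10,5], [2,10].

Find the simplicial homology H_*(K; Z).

H_0 ≅ Z,  H_1 ≅ Z^2,  H_2 = 0.

Order the vertices as 1 < 2 < 3 < 4 < 5 < 6 < 7 < 8 < 9 < 10. Listing each simplex with vertices in this order, K has dimension 2 with simplices:

  0-simplices (10): [1], [2], [3], [4], [5], [6], [7], [8], [9], [10]
  1-simplices (12): [1,3], [1,6], [1,9], [1,10], [2,8], [2,10], [3,10], [4,5], [4,7], [5,9], [5,10], [7,10]
  2-simplices (1): [1,3,10]

so the chain groups are C_0 ≅ Z^10, C_1 ≅ Z^12, C_2 ≅ Z^1.

∂_1: C_1 → C_0 is given by ∂[p,q] = [q] − [p]. For instance
  ∂[1,3] = [3] − [1].
The resulting 10×12 matrix has rank 9, and its Smith normal form has invariant factors (1,1,1,1,1,1,1,1,1).

The boundary map ∂_2: C_2 → C_1 acts by ∂[p,q,r] = [q,r] − [p,r] + [p,q]. For instance
  ∂[1,3,10] = [3,10] − [1,10] + [1,3].
The 12×1 boundary matrix has rank 1 and Smith normal form diag(1).

From H_k ≅ ker(∂_k) / im(∂_{k+1}) we obtain:

  H_0: rank C_0 − rank ∂_1 = 10 − 9 = 1, and the invariant factors of ∂_1 are all 1, so H_0 = Z.
  H_1: rank ker ∂_1 − rank ∂_2 = (12 − 9) − 1 = 2, and the invariant factors of ∂_2 are all 1, so H_1 = Z^2.
  H_2: rank ker ∂_2 − rank ∂_3 = (1 − 1) − 0 = 0, and there is no ∂_3, so H_2 = 0.

As a check, the Euler characteristic is 10 − 12 + 1 = -1, which agrees with 1 − 2 + 0 = -1.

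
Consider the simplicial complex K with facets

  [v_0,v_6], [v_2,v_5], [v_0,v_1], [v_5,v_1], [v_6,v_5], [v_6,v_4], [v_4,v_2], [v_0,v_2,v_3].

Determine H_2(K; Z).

H_2 = 0.

We work with the vertex ordering v_0 < v_1 < v_2 < v_3 < v_4 < v_5 < v_6. The simplices of K, each written with vertices in increasing order, are:

  0-simplices (7): [v_0], [v_1], [v_2], [v_3], [v_4], [v_5], [v_6]
  1-simplices (10): [v_0,v_1], [v_0,v_2], [v_0,v_3], [v_0,v_6], [v_1,v_5], [v_2,v_3], [v_2,v_4], [v_2,v_5], [v_4,v_6], [v_5,v_6]
  2-simplices (1): [v_0,v_2,v_3]

Hence C_0 ≅ Z^7, C_1 ≅ Z^10, C_2 ≅ Z^1.

∂_1: C_1 → C_0 sends each edge [p,q] (with p < q) to q − p. For instance
  ∂[v_0,v_2] = [v_2] − [v_0].
The resulting 7×10 matrix has rank 6, and its Smith normal form has invariant factors (1,1,1,1,1,1).

Boundary ∂_2: C_2 → C_1 sends each 2-simplex [p,q,r] to [q,r] − [p,r] + [p,q]. For instance
  ∂[v_0,v_2,v_3] = [v_2,v_3] − [v_0,v_3] + [v_0,v_2].
The resulting 10×1 matrix has rank 1, and its Smith normal form has invariant factors (1).

From H_k ≅ ker(∂_k) / im(∂_{k+1}) we obtain:

  H_2: rank ker ∂_2 − rank ∂_3 = (1 − 1) − 0 = 0, and there is no ∂_3, so H_2 = 0.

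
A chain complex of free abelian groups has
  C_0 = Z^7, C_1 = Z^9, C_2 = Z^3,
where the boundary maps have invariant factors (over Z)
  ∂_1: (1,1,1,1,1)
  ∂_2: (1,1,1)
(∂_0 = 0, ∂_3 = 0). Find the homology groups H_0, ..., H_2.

H_0: b_0 = 7 − 0 − 5 = 2; torsion from ∂_1 factors > 1: none. So H_0 = Z^2.
H_1: b_1 = 9 − 5 − 3 = 1; torsion from ∂_2 factors > 1: none. So H_1 = Z.
H_2: b_2 = 3 − 3 − 0 = 0; torsion from ∂_3 factors > 1: none. So H_2 = 0.

H_0 = Z^2,  H_1 = Z,  H_2 = 0.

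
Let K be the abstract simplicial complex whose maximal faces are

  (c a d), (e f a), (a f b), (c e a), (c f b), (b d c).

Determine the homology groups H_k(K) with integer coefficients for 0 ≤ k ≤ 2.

H_0 = Z,  H_1 = Z,  H_2 = 0.

Fix the vertex order a < b < c < d < e < f and write every simplex with vertices in increasing order. Then dim K = 2 and the simplices of K are:

  0-simplices (6): a, b, c, d, e, f
  1-simplices (12): ab, ac, ad, ae, af, bc, bd, bf, cd, ce, cf, ef
  2-simplices (6): abf, acd, ace, aef, bcd, bcf

so the chain groups are C_0 ≅ Z^6, C_1 ≅ Z^12, C_2 ≅ Z^6.

The boundary map ∂_1: C_1 → C_0 is given by ∂[p,q] = [q] − [p].
The 6×12 boundary matrix has rank 5 and Smith normal form diag(1,1,1,1,1).

∂_2: C_2 → C_1 acts by ∂[p,q,r] = [q,r] − [p,r] + [p,q]. For instance
  ∂bcf = cf − bf + bc,
  ∂abf = bf − af + ab.
The resulting 12×6 matrix has rank 6, and its Smith normal form has invariant factors (1,1,1,1,1,1).

Now H_k = ker ∂_k / im ∂_{k+1}, so:

  H_0: rank C_0 − rank ∂_1 = 6 − 5 = 1, and the invariant factors of ∂_1 are all 1, so H_0 = Z.
  H_1: rank ker ∂_1 − rank ∂_2 = (12 − 5) − 6 = 1, and the invariant factors of ∂_2 are all 1, so H_1 = Z.
  H_2: rank ker ∂_2 − rank ∂_3 = (6 − 6) − 0 = 0, and there is no ∂_3, so H_2 = 0.

As a check, the Euler characteristic is 6 − 12 + 6 = 0, which agrees with 1 − 1 + 0 = 0.
(K is a triangulation of the cylinder S^1 x I.)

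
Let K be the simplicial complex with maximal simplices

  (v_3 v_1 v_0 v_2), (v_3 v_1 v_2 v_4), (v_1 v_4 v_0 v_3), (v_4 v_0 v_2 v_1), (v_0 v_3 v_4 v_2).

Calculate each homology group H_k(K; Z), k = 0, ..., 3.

Fix the vertex order v_0 < v_1 < v_2 < v_3 < v_4 and write every simplex with vertices in increasing order. Then dim K = 3 and the simplices of K are:

  0-simplices (5): [v_0], [v_1], [v_2], [v_3], [v_4]
  1-simplices (10): [v_0,v_1], [v_0,v_2], [v_0,v_3], [v_0,v_4], [v_1,v_2], [v_1,v_3], [v_1,v_4], [v_2,v_3], [v_2,v_4], [v_3,v_4]
  2-simplices (10): [v_0,v_1,v_2], [v_0,v_1,v_3], [v_0,v_1,v_4], [v_0,v_2,v_3], [v_0,v_2,v_4], [v_0,v_3,v_4], [v_1,v_2,v_3], [v_1,v_2,v_4], [v_1,v_3,v_4], [v_2,v_3,v_4]
  3-simplices (5): [v_0,v_1,v_2,v_3], [v_0,v_1,v_2,v_4], [v_0,v_1,v_3,v_4], [v_0,v_2,v_3,v_4], [v_1,v_2,v_3,v_4]

Hence C_0 ≅ Z^5, C_1 ≅ Z^10, C_2 ≅ Z^10, C_3 ≅ Z^5.

Boundary ∂_1: C_1 → C_0 sends each edge [p,q] (with p < q) to q − p. For instance
  ∂[v_0,v_2] = [v_2] − [v_0].
The 5×10 boundary matrix has rank 4 and Smith normal form diag(1,1,1,1).

The boundary map ∂_2: C_2 → C_1 acts by ∂[p,q,r] = [q,r] − [p,r] + [p,q]. For instance
  ∂[v_0,v_3,v_4] = [v_3,v_4] − [v_0,v_4] + [v_0,v_3],
  ∂[v_0,v_1,v_2] = [v_1,v_2] − [v_0,v_2] + [v_0,v_1].
The 10×10 boundary matrix has rank 6 and Smith normal form diag(1,1,1,1,1,1).

Boundary ∂_3: C_3 → C_2 sends each 3-simplex σ to the alternating sum Σ_i (−1)^i (σ with its i-th vertex removed). For instance
  ∂[v_1,v_2,v_3,v_4] = [v_2,v_3,v_4] − [v_1,v_3,v_4] + [v_1,v_2,v_4] − [v_1,v_2,v_3],
  ∂[v_0,v_1,v_2,v_4] = [v_1,v_2,v_4] − [v_0,v_2,v_4] + [v_0,v_1,v_4] − [v_0,v_1,v_2].
The 10×5 boundary matrix has rank 4 and Smith normal form diag(1,1,1,1).

Now H_k = ker ∂_k / im ∂_{k+1}, so:

  H_0: rank C_0 − rank ∂_1 = 5 − 4 = 1, and the invariant factors of ∂_1 are all 1, so H_0 ≅ Z.
  H_1: rank ker ∂_1 − rank ∂_2 = (10 − 4) − 6 = 0, and the invariant factors of ∂_2 are all 1, so H_1 ≅ 0.
  H_2: rank ker ∂_2 − rank ∂_3 = (10 − 6) − 4 = 0, and the invariant factors of ∂_3 are all 1, so H_2 ≅ 0.
  H_3: rank ker ∂_3 − rank ∂_4 = (5 − 4) − 0 = 1, and there is no ∂_4, so H_3 ≅ Z.

(K is a triangulation of the 3-sphere S^3.)

H_0 ≅ Z,  H_1 = 0,  H_2 = 0,  H_3 ≅ Z.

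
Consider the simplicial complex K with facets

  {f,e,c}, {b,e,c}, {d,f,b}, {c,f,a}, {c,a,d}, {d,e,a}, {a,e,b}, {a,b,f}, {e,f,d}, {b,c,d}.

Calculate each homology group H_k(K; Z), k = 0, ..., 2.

H_0 = Z,  H_1 = Z/2,  H_2 = 0.

Take the total order a < b < c < d < e < f on the vertex set. Then K (dimension 2) consists of the simplices:

  0-simplices (6): a, b, c, d, e, f
  1-simplices (15): ab, ac, ad, ae, af, bc, bd, be, bf, cd, ce, cf, de, df, ef
  2-simplices (10): abe, abf, acd, acf, ade, bcd, bce, bdf, cef, def

Hence C_0 ≅ Z^6, C_1 ≅ Z^15, C_2 ≅ Z^10.

Boundary ∂_1: C_1 → C_0 maps an edge to its endpoints' difference, ∂[p,q] = q − p.
The resulting 6×15 matrix has rank 5, and its Smith normal form has invariant factors (1,1,1,1,1).

∂_2: C_2 → C_1 sends each 2-simplex [p,q,r] to [q,r] − [p,r] + [p,q]. For instance
  ∂acd = cd − ad + ac,
  ∂bcd = cd − bd + bc.
As a 15×10 matrix over Z this has rank 10, with invariant factors (1,1,1,1,1,1,1,1,1,2).

Now H_k = ker ∂_k / im ∂_{k+1}, so:

  H_0: rank C_0 − rank ∂_1 = 6 − 5 = 1, and the invariant factors of ∂_1 are all 1, so H_0 = Z.
  H_1: rank ker ∂_1 − rank ∂_2 = (15 − 5) − 10 = 0, and ∂_2 has invariant factor 2 > 1, so H_1 = Z/2.
  H_2: rank ker ∂_2 − rank ∂_3 = (10 − 10) − 0 = 0, and there is no ∂_3, so H_2 = 0.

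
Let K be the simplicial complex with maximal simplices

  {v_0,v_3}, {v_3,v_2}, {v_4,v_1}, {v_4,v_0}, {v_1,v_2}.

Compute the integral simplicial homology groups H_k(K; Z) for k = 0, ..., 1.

H_0 = Z,  H_1 = Z.

Take the total order v_0 < v_1 < v_2 < v_3 < v_4 on the vertex set. Then K (dimension 1) consists of the simplices:

  0-simplices (5): [v_0], [v_1], [v_2], [v_3], [v_4]
  1-simplices (5): [v_0,v_3], [v_0,v_4], [v_1,v_2], [v_1,v_4], [v_2,v_3]

so the chain groups are C_0 ≅ Z^5, C_1 ≅ Z^5.

Boundary ∂_1: C_1 → C_0 maps an edge to its endpoints' difference, ∂[p,q] = q − p.
This gives a 5×5 integer matrix of rank 4; reducing to Smith normal form yields diagonal entries (1,1,1,1).

Now H_k = ker ∂_k / im ∂_{k+1}, so:

  H_0: rank C_0 − rank ∂_1 = 5 − 4 = 1, and the invariant factors of ∂_1 are all 1, so H_0 = Z.
  H_1: rank ker ∂_1 − rank ∂_2 = (5 − 4) − 0 = 1, and there is no ∂_2, so H_1 = Z.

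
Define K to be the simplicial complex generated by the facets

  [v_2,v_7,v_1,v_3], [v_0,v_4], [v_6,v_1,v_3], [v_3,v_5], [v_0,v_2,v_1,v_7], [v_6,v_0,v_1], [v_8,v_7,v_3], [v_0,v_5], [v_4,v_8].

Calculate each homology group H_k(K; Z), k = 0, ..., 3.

Fix the vertex order v_0 < v_1 < v_2 < v_3 < v_4 < v_5 < v_6 < v_7 < v_8 and write every simplex with vertices in increasing order. Then dim K = 3 and the simplices of K are:

  0-simplices (9): [v_0], [v_1], [v_2], [v_3], [v_4], [v_5], [v_6], [v_7], [v_8]
  1-simplices (18): (18 of them)
  2-simplices (10): [v_0,v_1,v_2], [v_0,v_1,v_6], [v_0,v_1,v_7], [v_0,v_2,v_7], [v_1,v_2,v_3], [v_1,v_2,v_7], [v_1,v_3,v_6], [v_1,v_3,v_7], [v_2,v_3,v_7], [v_3,v_7,v_8]
  3-simplices (2): [v_0,v_1,v_2,v_7], [v_1,v_2,v_3,v_7]

giving chain groups C_0 ≅ Z^9, C_1 ≅ Z^18, C_2 ≅ Z^10, C_3 ≅ Z^2.

∂_1: C_1 → C_0 sends each edge [p,q] (with p < q) to q − p. For instance
  ∂[v_2,v_3] = [v_3] − [v_2].
As a 9×18 matrix over Z this has rank 8, with invariant factors (1,1,1,1,1,1,1,1).

Boundary ∂_2: C_2 → C_1 acts by ∂[p,q,r] = [q,r] − [p,r] + [p,q]. For instance
  ∂[v_1,v_2,v_3] = [v_2,v_3] − [v_1,v_3] + [v_1,v_2],
  ∂[v_1,v_2,v_7] = [v_2,v_7] − [v_1,v_7] + [v_1,v_2].
The 18×10 boundary matrix has rank 8 and Smith normal form diag(1,1,1,1,1,1,1,1).

∂_3: C_3 → C_2 sends each 3-simplex σ to the alternating sum Σ_i (−1)^i (σ with its i-th vertex removed). For instance
  ∂[v_0,v_1,v_2,v_7] = [v_1,v_2,v_7] − [v_0,v_2,v_7] + [v_0,v_1,v_7] − [v_0,v_1,v_2],
  ∂[v_1,v_2,v_3,v_7] = [v_2,v_3,v_7] − [v_1,v_3,v_7] + [v_1,v_2,v_7] − [v_1,v_2,v_3].
As a 10×2 matrix over Z this has rank 2, with invariant factors (1,1).

Now H_k = ker ∂_k / im ∂_{k+1}, so:

  H_0: rank C_0 − rank ∂_1 = 9 − 8 = 1, and the invariant factors of ∂_1 are all 1, so H_0 = Z.
  H_1: rank ker ∂_1 − rank ∂_2 = (18 − 8) − 8 = 2, and the invariant factors of ∂_2 are all 1, so H_1 = Z^2.
  H_2: rank ker ∂_2 − rank ∂_3 = (10 − 8) − 2 = 0, and the invariant factors of ∂_3 are all 1, so H_2 = 0.
  H_3: rank ker ∂_3 − rank ∂_4 = (2 − 2) − 0 = 0, and there is no ∂_4, so H_3 = 0.

H_0 = Z,  H_1 = Z^2,  H_2 = 0,  H_3 = 0.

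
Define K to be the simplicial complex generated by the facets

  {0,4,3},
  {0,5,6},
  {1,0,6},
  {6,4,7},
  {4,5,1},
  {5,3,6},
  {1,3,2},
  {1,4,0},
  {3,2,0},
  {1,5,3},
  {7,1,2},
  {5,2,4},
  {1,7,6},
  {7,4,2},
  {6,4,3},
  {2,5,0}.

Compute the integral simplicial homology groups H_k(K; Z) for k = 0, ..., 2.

Order the vertices as 0 < 1 < 2 < 3 < 4 < 5 < 6 < 7. Listing each simplex with vertices in this order, K has dimension 2 with simplices:

  0-simplices (8): [0], [1], [2], [3], [4], [5], [6], [7]
  1-simplices (24): (24 of them)
  2-simplices (16): [0,1,4], [0,1,6], [0,2,3], [0,2,5], [0,3,4], [0,5,6], [1,2,3], [1,2,7], [1,3,5], [1,4,5], [1,6,7], [2,4,5], [2,4,7], [3,4,6], [3,5,6], [4,6,7]

giving chain groups C_0 ≅ Z^8, C_1 ≅ Z^24, C_2 ≅ Z^16.

∂_1: C_1 → C_0 is given by ∂[p,q] = [q] − [p]. For instance
  ∂[3,4] = [4] − [3].
As a 8×24 matrix over Z this has rank 7, with invariant factors (1,1,1,1,1,1,1).

The boundary map ∂_2: C_2 → C_1 maps a triangle to the signed sum of its edges. For instance
  ∂[0,2,5] = [2,5] − [0,5] + [0,2],
  ∂[1,6,7] = [6,7] − [1,7] + [1,6].
This gives a 24×16 integer matrix of rank 15; reducing to Smith normal form yields diagonal entries (1,1,1,1,1,1,1,1,1,1,1,1,1,1,1).

From H_k ≅ ker(∂_k) / im(∂_{k+1}) we obtain:

  H_0: rank C_0 − rank ∂_1 = 8 − 7 = 1, and the invariant factors of ∂_1 are all 1, so H_0 ≅ Z.
  H_1: rank ker ∂_1 − rank ∂_2 = (24 − 7) − 15 = 2, and the invariant factors of ∂_2 are all 1, so H_1 ≅ Z^2.
  H_2: rank ker ∂_2 − rank ∂_3 = (16 − 15) − 0 = 1, and there is no ∂_3, so H_2 ≅ Z.

As a check, the Euler characteristic is 8 − 24 + 16 = 0, which agrees with 1 − 2 + 1 = 0.
(K is a triangulation of the torus T^2.)

H_0 ≅ Z,  H_1 ≅ Z^2,  H_2 ≅ Z.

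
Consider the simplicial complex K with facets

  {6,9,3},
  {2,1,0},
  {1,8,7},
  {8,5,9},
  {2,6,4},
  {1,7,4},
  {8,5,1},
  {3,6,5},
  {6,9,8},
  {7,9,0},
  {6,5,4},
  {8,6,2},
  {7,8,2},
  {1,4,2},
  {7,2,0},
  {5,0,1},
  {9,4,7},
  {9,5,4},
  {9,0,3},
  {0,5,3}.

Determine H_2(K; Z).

We work with the vertex ordering 0 < 1 < 2 < 3 < 4 < 5 < 6 < 7 < 8 < 9. The simplices of K, each written with vertices in increasing order, are:

  0-simplices (10): [0], [1], [2], [3], [4], [5], [6], [7], [8], [9]
  1-simplices (30): (30 of them)
  2-simplices (20): (20 of them)

so the chain groups are C_0 ≅ Z^10, C_1 ≅ Z^30, C_2 ≅ Z^20.

The boundary map ∂_1: C_1 → C_0 is given by ∂[p,q] = [q] − [p]. For instance
  ∂[3,5] = [5] − [3].
This gives a 10×30 integer matrix of rank 9; reducing to Smith normal form yields diagonal entries (1,1,1,1,1,1,1,1,1).

Boundary ∂_2: C_2 → C_1 maps a triangle to the signed sum of its edges. For instance
  ∂[0,7,9] = [7,9] − [0,9] + [0,7],
  ∂[4,5,6] = [5,6] − [4,6] + [4,5].
As a 30×20 matrix over Z this has rank 20, with invariant factors (1,1,1,1,1,1,1,1,1,1,1,1,1,1,1,1,1,1,1,2).

Now H_k = ker ∂_k / im ∂_{k+1}, so:

  H_2: rank ker ∂_2 − rank ∂_3 = (20 − 20) − 0 = 0, and there is no ∂_3, so H_2 = 0.

H_2 = 0.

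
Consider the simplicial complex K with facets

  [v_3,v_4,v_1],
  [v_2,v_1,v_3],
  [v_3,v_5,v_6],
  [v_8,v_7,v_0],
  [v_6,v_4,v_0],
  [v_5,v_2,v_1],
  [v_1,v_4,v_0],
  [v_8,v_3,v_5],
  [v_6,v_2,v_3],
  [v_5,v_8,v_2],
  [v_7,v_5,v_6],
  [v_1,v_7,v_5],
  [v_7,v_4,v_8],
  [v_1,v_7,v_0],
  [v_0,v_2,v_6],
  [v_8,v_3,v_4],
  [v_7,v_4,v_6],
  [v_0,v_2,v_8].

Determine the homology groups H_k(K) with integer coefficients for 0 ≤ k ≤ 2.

H_0 ≅ Z,  H_1 ≅ Z ⊕ Z/2,  H_2 = 0.

Take the total order v_0 < v_1 < v_2 < v_3 < v_4 < v_5 < v_6 < v_7 < v_8 on the vertex set. Then K (dimension 2) consists of the simplices:

  0-simplices (9): [v_0], [v_1], [v_2], [v_3], [v_4], [v_5], [v_6], [v_7], [v_8]
  1-simplices (27): (27 of them)
  2-simplices (18): (18 of them)

Hence C_0 ≅ Z^9, C_1 ≅ Z^27, C_2 ≅ Z^18.

Boundary ∂_1: C_1 → C_0 sends each edge [p,q] (with p < q) to q − p. For instance
  ∂[v_2,v_5] = [v_5] − [v_2].
The resulting 9×27 matrix has rank 8, and its Smith normal form has invariant factors (1,1,1,1,1,1,1,1).

∂_2: C_2 → C_1 maps a triangle to the signed sum of its edges. For instance
  ∂[v_0,v_1,v_7] = [v_1,v_7] − [v_0,v_7] + [v_0,v_1],
  ∂[v_0,v_4,v_6] = [v_4,v_6] − [v_0,v_6] + [v_0,v_4].
As a 27×18 matrix over Z this has rank 18, with invariant factors (1,1,1,1,1,1,1,1,1,1,1,1,1,1,1,1,1,2).

Reading off H_k = ker ∂_k / im ∂_{k+1}:

  H_0: rank C_0 − rank ∂_1 = 9 − 8 = 1, and the invariant factors of ∂_1 are all 1, so H_0 ≅ Z.
  H_1: rank ker ∂_1 − rank ∂_2 = (27 − 8) − 18 = 1, and ∂_2 has invariant factor 2 > 1, so H_1 ≅ Z ⊕ Z/2.
  H_2: rank ker ∂_2 − rank ∂_3 = (18 − 18) − 0 = 0, and there is no ∂_3, so H_2 ≅ 0.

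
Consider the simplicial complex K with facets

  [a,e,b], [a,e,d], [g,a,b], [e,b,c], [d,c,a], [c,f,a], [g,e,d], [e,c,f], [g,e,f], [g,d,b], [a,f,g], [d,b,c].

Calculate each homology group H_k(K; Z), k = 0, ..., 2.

H_0 ≅ Z,  H_1 ≅ Z/2,  H_2 = 0.

Fix the vertex order a < b < c < d < e < f < g and write every simplex with vertices in increasing order. Then dim K = 2 and the simplices of K are:

  0-simplices (7): a, b, c, d, e, f, g
  1-simplices (18): ab, ac, ad, ae, af, ag, bc, bd, be, bg, cd, ce, cf, de, dg, ef, eg, fg
  2-simplices (12): abe, abg, acd, acf, ade, afg, bcd, bce, bdg, cef, deg, efg

Hence C_0 ≅ Z^7, C_1 ≅ Z^18, C_2 ≅ Z^12.

The boundary map ∂_1: C_1 → C_0 maps an edge to its endpoints' difference, ∂[p,q] = q − p. For instance
  ∂ac = c − a.
The resulting 7×18 matrix has rank 6, and its Smith normal form has invariant factors (1,1,1,1,1,1).

The boundary map ∂_2: C_2 → C_1 sends each 2-simplex [p,q,r] to [q,r] − [p,r] + [p,q]. For instance
  ∂acf = cf − af + ac,
  ∂bce = ce − be + bc.
The resulting 18×12 matrix has rank 12, and its Smith normal form has invariant factors (1,1,1,1,1,1,1,1,1,1,1,2).

Reading off H_k = ker ∂_k / im ∂_{k+1}:

  H_0: rank C_0 − rank ∂_1 = 7 − 6 = 1, and the invariant factors of ∂_1 are all 1, so H_0 = Z.
  H_1: rank ker ∂_1 − rank ∂_2 = (18 − 6) − 12 = 0, and ∂_2 has invariant factor 2 > 1, so H_1 = Z/2.
  H_2: rank ker ∂_2 − rank ∂_3 = (12 − 12) − 0 = 0, and there is no ∂_3, so H_2 = 0.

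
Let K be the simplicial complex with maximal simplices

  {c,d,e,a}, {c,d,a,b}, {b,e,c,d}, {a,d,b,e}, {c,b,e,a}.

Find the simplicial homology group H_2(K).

Take the total order a < b < c < d < e on the vertex set. Then K (dimension 3) consists of the simplices:

  0-simplices (5): a, b, c, d, e
  1-simplices (10): ab, ac, ad, ae, bc, bd, be, cd, ce, de
  2-simplices (10): abc, abd, abe, acd, ace, ade, bcd, bce, bde, cde
  3-simplices (5): abcd, abce, abde, acde, bcde

Hence C_0 ≅ Z^5, C_1 ≅ Z^10, C_2 ≅ Z^10, C_3 ≅ Z^5.

The boundary map ∂_1: C_1 → C_0 sends each edge [p,q] (with p < q) to q − p. For instance
  ∂ab = b − a.
The resulting 5×10 matrix has rank 4, and its Smith normal form has invariant factors (1,1,1,1).

The boundary map ∂_2: C_2 → C_1 acts by ∂[p,q,r] = [q,r] − [p,r] + [p,q]. For instance
  ∂abd = bd − ad + ab,
  ∂ade = de − ae + ad.
The resulting 10×10 matrix has rank 6, and its Smith normal form has invariant factors (1,1,1,1,1,1).

The boundary map ∂_3: C_3 → C_2 sends each 3-simplex σ to the alternating sum Σ_i (−1)^i (σ with its i-th vertex removed). For instance
  ∂acde = cde − ade + ace − acd,
  ∂abde = bde − ade + abe − abd.
The resulting 10×5 matrix has rank 4, and its Smith normal form has invariant factors (1,1,1,1).

Now H_k = ker ∂_k / im ∂_{k+1}, so:

  H_2: rank ker ∂_2 − rank ∂_3 = (10 − 6) − 4 = 0, and the invariant factors of ∂_3 are all 1, so H_2 = 0.

H_2 = 0.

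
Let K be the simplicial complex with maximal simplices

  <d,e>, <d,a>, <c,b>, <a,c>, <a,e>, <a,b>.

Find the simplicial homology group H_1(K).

H_1 = Z^2.

Take the total order a < b < c < d < e on the vertex set. Then K (dimension 1) consists of the simplices:

  0-simplices (5): a, b, c, d, e
  1-simplices (6): ab, ac, ad, ae, bc, de

Hence C_0 ≅ Z^5, C_1 ≅ Z^6.

∂_1: C_1 → C_0 sends each edge [p,q] (with p < q) to q − p. For instance
  ∂ae = e − a.
As a 5×6 matrix over Z this has rank 4, with invariant factors (1,1,1,1).

Now H_k = ker ∂_k / im ∂_{k+1}, so:

  H_1: rank ker ∂_1 − rank ∂_2 = (6 − 4) − 0 = 2, and there is no ∂_2, so H_1 = Z^2.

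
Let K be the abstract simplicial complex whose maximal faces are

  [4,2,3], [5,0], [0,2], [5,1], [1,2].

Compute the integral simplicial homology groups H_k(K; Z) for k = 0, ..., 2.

Fix the vertex order 0 < 1 < 2 < 3 < 4 < 5 and write every simplex with vertices in increasing order. Then dim K = 2 and the simplices of K are:

  0-simplices (6): [0], [1], [2], [3], [4], [5]
  1-simplices (7): [0,2], [0,5], [1,2], [1,5], [2,3], [2,4], [3,4]
  2-simplices (1): [2,3,4]

so the chain groups are C_0 ≅ Z^6, C_1 ≅ Z^7, C_2 ≅ Z^1.

Boundary ∂_1: C_1 → C_0 sends each edge [p,q] (with p < q) to q − p. For instance
  ∂[0,2] = [2] − [0].
This gives a 6×7 integer matrix of rank 5; reducing to Smith normal form yields diagonal entries (1,1,1,1,1).

Boundary ∂_2: C_2 → C_1 sends each 2-simplex [p,q,r] to [q,r] − [p,r] + [p,q]. For instance
  ∂[2,3,4] = [3,4] − [2,4] + [2,3].
As a 7×1 matrix over Z this has rank 1, with invariant factors (1).

Now H_k = ker ∂_k / im ∂_{k+1}, so:

  H_0: rank C_0 − rank ∂_1 = 6 − 5 = 1, and the invariant factors of ∂_1 are all 1, so H_0 ≅ Z.
  H_1: rank ker ∂_1 − rank ∂_2 = (7 − 5) − 1 = 1, and the invariant factors of ∂_2 are all 1, so H_1 ≅ Z.
  H_2: rank ker ∂_2 − rank ∂_3 = (1 − 1) − 0 = 0, and there is no ∂_3, so H_2 ≅ 0.

H_0 ≅ Z,  H_1 ≅ Z,  H_2 = 0.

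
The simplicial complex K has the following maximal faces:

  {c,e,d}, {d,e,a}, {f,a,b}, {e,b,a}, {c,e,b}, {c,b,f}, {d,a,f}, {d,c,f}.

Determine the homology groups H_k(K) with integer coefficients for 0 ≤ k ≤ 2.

H_0 = Z,  H_1 = 0,  H_2 = Z.

Order the vertices as a < b < c < d < e < f. Listing each simplex with vertices in this order, K has dimension 2 with simplices:

  0-simplices (6): a, b, c, d, e, f
  1-simplices (12): ab, ad, ae, af, bc, be, bf, cd, ce, cf, de, df
  2-simplices (8): abe, abf, ade, adf, bce, bcf, cde, cdf

Hence C_0 ≅ Z^6, C_1 ≅ Z^12, C_2 ≅ Z^8.

∂_1: C_1 → C_0 maps an edge to its endpoints' difference, ∂[p,q] = q − p.
The resulting 6×12 matrix has rank 5, and its Smith normal form has invariant factors (1,1,1,1,1).

Boundary ∂_2: C_2 → C_1 maps a triangle to the signed sum of its edges. For instance
  ∂bce = ce − be + bc,
  ∂abf = bf − af + ab.
As a 12×8 matrix over Z this has rank 7, with invariant factors (1,1,1,1,1,1,1).

Now H_k = ker ∂_k / im ∂_{k+1}, so:

  H_0: rank C_0 − rank ∂_1 = 6 − 5 = 1, and the invariant factors of ∂_1 are all 1, so H_0 ≅ Z.
  H_1: rank ker ∂_1 − rank ∂_2 = (12 − 5) − 7 = 0, and the invariant factors of ∂_2 are all 1, so H_1 ≅ 0.
  H_2: rank ker ∂_2 − rank ∂_3 = (8 − 7) − 0 = 1, and there is no ∂_3, so H_2 ≅ Z.

As a check, the Euler characteristic is 6 − 12 + 8 = 2, which agrees with 1 − 0 + 1 = 2.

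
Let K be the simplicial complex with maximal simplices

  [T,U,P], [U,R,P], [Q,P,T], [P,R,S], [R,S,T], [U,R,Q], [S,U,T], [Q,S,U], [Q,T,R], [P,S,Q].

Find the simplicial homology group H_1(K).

H_1 ≅ Z/2.

Fix the vertex order P < Q < R < S < T < U and write every simplex with vertices in increasing order. Then dim K = 2 and the simplices of K are:

  0-simplices (6): P, Q, R, S, T, U
  1-simplices (15): PQ, PR, PS, PT, PU, QR, QS, QT, QU, RS, RT, RU, ST, SU, TU
  2-simplices (10): PQS, PQT, PRS, PRU, PTU, QRT, QRU, QSU, RST, STU

giving chain groups C_0 ≅ Z^6, C_1 ≅ Z^15, C_2 ≅ Z^10.

The boundary map ∂_1: C_1 → C_0 maps an edge to its endpoints' difference, ∂[p,q] = q − p. For instance
  ∂RS = S − R.
The resulting 6×15 matrix has rank 5, and its Smith normal form has invariant factors (1,1,1,1,1).

Boundary ∂_2: C_2 → C_1 maps a triangle to the signed sum of its edges. For instance
  ∂PRS = RS − PS + PR,
  ∂PRU = RU − PU + PR.
The 15×10 boundary matrix has rank 10 and Smith normal form diag(1,1,1,1,1,1,1,1,1,2).

Reading off H_k = ker ∂_k / im ∂_{k+1}:

  H_1: rank ker ∂_1 − rank ∂_2 = (15 − 5) − 10 = 0, and ∂_2 has invariant factor 2 > 1, so H_1 ≅ Z/2.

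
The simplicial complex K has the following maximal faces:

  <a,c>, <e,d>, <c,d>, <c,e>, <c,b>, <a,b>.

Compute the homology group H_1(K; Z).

H_1 ≅ Z^2.

Order the vertices as a < b < c < d < e. Listing each simplex with vertices in this order, K has dimension 1 with simplices:

  0-simplices (5): a, b, c, d, e
  1-simplices (6): ab, ac, bc, cd, ce, de

Hence C_0 ≅ Z^5, C_1 ≅ Z^6.

∂_1: C_1 → C_0 sends each edge [p,q] (with p < q) to q − p. For instance
  ∂ac = c − a.
The 5×6 boundary matrix has rank 4 and Smith normal form diag(1,1,1,1).

Now H_k = ker ∂_k / im ∂_{k+1}, so:

  H_1: rank ker ∂_1 − rank ∂_2 = (6 − 4) − 0 = 2, and there is no ∂_2, so H_1 ≅ Z^2.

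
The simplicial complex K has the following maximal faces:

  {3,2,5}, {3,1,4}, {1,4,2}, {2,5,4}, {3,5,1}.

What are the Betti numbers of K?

Fix the vertex order 1 < 2 < 3 < 4 < 5 and write every simplex with vertices in increasing order. Then dim K = 2 and the simplices of K are:

  0-simplices (5): [1], [2], [3], [4], [5]
  1-simplices (10): [1,2], [1,3], [1,4], [1,5], [2,3], [2,4], [2,5], [3,4], [3,5], [4,5]
  2-simplices (5): [1,2,4], [1,3,4], [1,3,5], [2,3,5], [2,4,5]

giving chain groups C_0 ≅ Z^5, C_1 ≅ Z^10, C_2 ≅ Z^5.

Boundary ∂_1: C_1 → C_0 maps an edge to its endpoints' difference, ∂[p,q] = q − p. For instance
  ∂[3,4] = [4] − [3].
As a 5×10 matrix over Z this has rank 4, with invariant factors (1,1,1,1).

∂_2: C_2 → C_1 sends each 2-simplex [p,q,r] to [q,r] − [p,r] + [p,q]. For instance
  ∂[1,3,5] = [3,5] − [1,5] + [1,3],
  ∂[1,2,4] = [2,4] − [1,4] + [1,2].
The resulting 10×5 matrix has rank 5, and its Smith normal form has invariant factors (1,1,1,1,1).

Now H_k = ker ∂_k / im ∂_{k+1}, so:

  H_0: rank C_0 − rank ∂_1 = 5 − 4 = 1, and the invariant factors of ∂_1 are all 1, so H_0 = Z.
  H_1: rank ker ∂_1 − rank ∂_2 = (10 − 4) − 5 = 1, and the invariant factors of ∂_2 are all 1, so H_1 = Z.
  H_2: rank ker ∂_2 − rank ∂_3 = (5 − 5) − 0 = 0, and there is no ∂_3, so H_2 = 0.

As a check, the Euler characteristic is 5 − 10 + 5 = 0, which agrees with 1 − 1 + 0 = 0.
(K is a triangulation of the Möbius band.)

Hence the Betti numbers are b_0 = 1, b_1 = 1, b_2 = 0.

b_0 = 1, b_1 = 1, b_2 = 0.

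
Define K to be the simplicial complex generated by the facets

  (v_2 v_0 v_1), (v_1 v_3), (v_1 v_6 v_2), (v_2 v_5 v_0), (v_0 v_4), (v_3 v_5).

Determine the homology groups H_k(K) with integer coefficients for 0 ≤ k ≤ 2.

Fix the vertex order v_0 < v_1 < v_2 < v_3 < v_4 < v_5 < v_6 and write every simplex with vertices in increasing order. Then dim K = 2 and the simplices of K are:

  0-simplices (7): [v_0], [v_1], [v_2], [v_3], [v_4], [v_5], [v_6]
  1-simplices (10): [v_0,v_1], [v_0,v_2], [v_0,v_4], [v_0,v_5], [v_1,v_2], [v_1,v_3], [v_1,v_6], [v_2,v_5], [v_2,v_6], [v_3,v_5]
  2-simplices (3): [v_0,v_1,v_2], [v_0,v_2,v_5], [v_1,v_2,v_6]

giving chain groups C_0 ≅ Z^7, C_1 ≅ Z^10, C_2 ≅ Z^3.

∂_1: C_1 → C_0 maps an edge to its endpoints' difference, ∂[p,q] = q − p.
The resulting 7×10 matrix has rank 6, and its Smith normal form has invariant factors (1,1,1,1,1,1).

∂_2: C_2 → C_1 acts by ∂[p,q,r] = [q,r] − [p,r] + [p,q]. For instance
  ∂[v_0,v_2,v_5] = [v_2,v_5] − [v_0,v_5] + [v_0,v_2],
  ∂[v_1,v_2,v_6] = [v_2,v_6] − [v_1,v_6] + [v_1,v_2].
The resulting 10×3 matrix has rank 3, and its Smith normal form has invariant factors (1,1,1).

From H_k ≅ ker(∂_k) / im(∂_{k+1}) we obtain:

  H_0: rank C_0 − rank ∂_1 = 7 − 6 = 1, and the invariant factors of ∂_1 are all 1, so H_0 ≅ Z.
  H_1: rank ker ∂_1 − rank ∂_2 = (10 − 6) − 3 = 1, and the invariant factors of ∂_2 are all 1, so H_1 ≅ Z.
  H_2: rank ker ∂_2 − rank ∂_3 = (3 − 3) − 0 = 0, and there is no ∂_3, so H_2 ≅ 0.

H_0 ≅ Z,  H_1 ≅ Z,  H_2 = 0.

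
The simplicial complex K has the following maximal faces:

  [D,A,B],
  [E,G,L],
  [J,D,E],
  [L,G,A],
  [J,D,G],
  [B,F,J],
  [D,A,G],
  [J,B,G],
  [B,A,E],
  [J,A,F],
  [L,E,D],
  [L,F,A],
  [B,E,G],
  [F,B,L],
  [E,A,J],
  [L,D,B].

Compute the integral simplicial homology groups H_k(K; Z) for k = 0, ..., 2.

H_0 = Z,  H_1 = Z^2,  H_2 = Z.

We work with the vertex ordering A < B < D < E < F < G < J < L. The simplices of K, each written with vertices in increasing order, are:

  0-simplices (8): A, B, D, E, F, G, J, L
  1-simplices (24): AB, AD, AE, AF, AG, AJ, AL, BD, BE, BF, BG, BJ, BL, DE, DG, DJ, DL, EG, EJ, EL, FJ, FL, GJ, GL
  2-simplices (16): ABD, ABE, ADG, AEJ, AFJ, AFL, AGL, BDL, BEG, BFJ, BFL, BGJ, DEJ, DEL, DGJ, EGL

so the chain groups are C_0 ≅ Z^8, C_1 ≅ Z^24, C_2 ≅ Z^16.

∂_1: C_1 → C_0 sends each edge [p,q] (with p < q) to q − p. For instance
  ∂AG = G − A.
The 8×24 boundary matrix has rank 7 and Smith normal form diag(1,1,1,1,1,1,1).

The boundary map ∂_2: C_2 → C_1 acts by ∂[p,q,r] = [q,r] − [p,r] + [p,q]. For instance
  ∂AEJ = EJ − AJ + AE,
  ∂AFJ = FJ − AJ + AF.
The resulting 24×16 matrix has rank 15, and its Smith normal form has invariant factors (1,1,1,1,1,1,1,1,1,1,1,1,1,1,1).

From H_k ≅ ker(∂_k) / im(∂_{k+1}) we obtain:

  H_0: rank C_0 − rank ∂_1 = 8 − 7 = 1, and the invariant factors of ∂_1 are all 1, so H_0 = Z.
  H_1: rank ker ∂_1 − rank ∂_2 = (24 − 7) − 15 = 2, and the invariant factors of ∂_2 are all 1, so H_1 = Z^2.
  H_2: rank ker ∂_2 − rank ∂_3 = (16 − 15) − 0 = 1, and there is no ∂_3, so H_2 = Z.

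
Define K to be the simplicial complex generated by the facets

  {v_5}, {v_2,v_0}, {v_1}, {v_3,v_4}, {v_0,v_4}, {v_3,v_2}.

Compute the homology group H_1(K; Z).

Take the total order v_0 < v_1 < v_2 < v_3 < v_4 < v_5 on the vertex set. Then K (dimension 1) consists of the simplices:

  0-simplices (6): [v_0], [v_1], [v_2], [v_3], [v_4], [v_5]
  1-simplices (4): [v_0,v_2], [v_0,v_4], [v_2,v_3], [v_3,v_4]

so the chain groups are C_0 ≅ Z^6, C_1 ≅ Z^4.

Boundary ∂_1: C_1 → C_0 is given by ∂[p,q] = [q] − [p]. For instance
  ∂[v_0,v_2] = [v_2] − [v_0].
The 6×4 boundary matrix has rank 3 and Smith normal form diag(1,1,1).

From H_k ≅ ker(∂_k) / im(∂_{k+1}) we obtain:

  H_1: rank ker ∂_1 − rank ∂_2 = (4 − 3) − 0 = 1, and there is no ∂_2, so H_1 ≅ Z.

H_1 = Z.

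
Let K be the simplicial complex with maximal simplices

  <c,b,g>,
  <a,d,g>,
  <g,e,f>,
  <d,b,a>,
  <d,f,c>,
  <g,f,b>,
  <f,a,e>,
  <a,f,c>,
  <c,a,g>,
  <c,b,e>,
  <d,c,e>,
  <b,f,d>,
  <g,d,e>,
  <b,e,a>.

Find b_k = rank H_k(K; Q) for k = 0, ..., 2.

We work with the vertex ordering a < b < c < d < e < f < g. The simplices of K, each written with vertices in increasing order, are:

  0-simplices (7): a, b, c, d, e, f, g
  1-simplices (21): ab, ac, ad, ae, af, ag, bc, bd, be, bf, bg, cd, ce, cf, cg, de, df, dg, ef, eg, fg
  2-simplices (14): abd, abe, acf, acg, adg, aef, bce, bcg, bdf, bfg, cde, cdf, deg, efg

so the chain groups are C_0 ≅ Z^7, C_1 ≅ Z^21, C_2 ≅ Z^14.

Boundary ∂_1: C_1 → C_0 sends each edge [p,q] (with p < q) to q − p. For instance
  ∂bc = c − b.
This gives a 7×21 integer matrix of rank 6; reducing to Smith normal form yields diagonal entries (1,1,1,1,1,1).

The boundary map ∂_2: C_2 → C_1 maps a triangle to the signed sum of its edges. For instance
  ∂efg = fg − eg + ef,
  ∂cde = de − ce + cd.
The 21×14 boundary matrix has rank 13 and Smith normal form diag(1,1,1,1,1,1,1,1,1,1,1,1,1).

Computing H_k = (kernel of ∂_k) / (image of ∂_{k+1}):

  H_0: rank C_0 − rank ∂_1 = 7 − 6 = 1, and the invariant factors of ∂_1 are all 1, so H_0 = Z.
  H_1: rank ker ∂_1 − rank ∂_2 = (21 − 6) − 13 = 2, and the invariant factors of ∂_2 are all 1, so H_1 = Z^2.
  H_2: rank ker ∂_2 − rank ∂_3 = (14 − 13) − 0 = 1, and there is no ∂_3, so H_2 = Z.

(K is a triangulation of the torus T^2.)

Hence the Betti numbers are b_0 = 1, b_1 = 2, b_2 = 1.

b_0 = 1, b_1 = 2, b_2 = 1.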